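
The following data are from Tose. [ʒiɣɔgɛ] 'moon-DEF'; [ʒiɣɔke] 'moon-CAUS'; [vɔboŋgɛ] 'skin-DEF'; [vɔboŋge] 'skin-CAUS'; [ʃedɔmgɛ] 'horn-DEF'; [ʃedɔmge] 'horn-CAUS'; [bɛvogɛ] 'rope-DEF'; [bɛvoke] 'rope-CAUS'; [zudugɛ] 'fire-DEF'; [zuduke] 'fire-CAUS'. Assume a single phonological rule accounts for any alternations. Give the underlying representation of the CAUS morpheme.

/-ke/

The CAUS suffix surfaces as [-ge] and [-ke], depending on the final segment of the stem.
The DEF suffix, which begins with [g], is invariant after every stem; so [g] is not altered by any rule here.
So the underlying form is /-ke/, and voiceless stops become voiced after a nasal.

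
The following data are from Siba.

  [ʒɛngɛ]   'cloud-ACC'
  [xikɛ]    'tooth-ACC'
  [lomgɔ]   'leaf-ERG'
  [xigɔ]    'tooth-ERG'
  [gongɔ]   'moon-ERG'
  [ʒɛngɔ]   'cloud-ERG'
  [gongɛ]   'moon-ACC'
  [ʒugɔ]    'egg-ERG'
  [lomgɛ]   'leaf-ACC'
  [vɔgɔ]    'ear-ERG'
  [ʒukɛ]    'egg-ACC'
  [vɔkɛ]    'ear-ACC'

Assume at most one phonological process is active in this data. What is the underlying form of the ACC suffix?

The ACC suffix surfaces as [-gɛ] and [-kɛ], depending on the final segment of the stem.
By contrast the ERG suffix keeps its initial [g] throughout — that segment must be underlying.
The ACC suffix is therefore /-kɛ/ underlyingly, with post-nasal voicing: voiceless stops become voiced after a nasal.

/-kɛ/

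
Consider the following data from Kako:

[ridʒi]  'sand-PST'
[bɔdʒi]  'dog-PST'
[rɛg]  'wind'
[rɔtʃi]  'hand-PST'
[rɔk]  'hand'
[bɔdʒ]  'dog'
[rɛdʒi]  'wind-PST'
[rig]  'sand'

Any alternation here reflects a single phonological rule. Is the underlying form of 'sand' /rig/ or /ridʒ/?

In [ridʒi] and [rig] the final segment of 'sand' alternates: [dʒ] ~ [g].
But 'dog' keeps [dʒ] in both environments ([bɔdʒi], [bɔdʒ]), so there is no rule changing /dʒ/ to [g] in isolation.
The alternation reflects palatalization before a front vowel: /k/ and /g/ become palato-alveolar [tʃ] and [dʒ] before a front vowel. /g/ is underlying.

/rig/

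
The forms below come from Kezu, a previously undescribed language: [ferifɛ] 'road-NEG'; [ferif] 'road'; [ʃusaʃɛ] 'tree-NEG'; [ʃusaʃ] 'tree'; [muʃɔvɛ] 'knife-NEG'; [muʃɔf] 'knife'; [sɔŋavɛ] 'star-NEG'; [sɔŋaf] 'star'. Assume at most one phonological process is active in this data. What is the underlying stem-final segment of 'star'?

The stem for 'star' ends in [v] in [sɔŋavɛ] but [f] in [sɔŋaf].
Compare 'road', with invariant [f] in [ferifɛ] and [ferif]: an analysis with underlying /f/ and a rule producing [v] before the NEG suffix would wrongly predict alternation here too.
Therefore /v/ is basic and [f] is derived by word-final obstruent devoicing (voiced obstruents become voiceless word-finally).

/v/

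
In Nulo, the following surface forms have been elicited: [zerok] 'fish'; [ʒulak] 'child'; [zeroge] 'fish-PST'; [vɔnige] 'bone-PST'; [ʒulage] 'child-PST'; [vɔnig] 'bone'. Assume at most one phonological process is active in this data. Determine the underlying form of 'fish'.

/zerok/

The root 'fish' surfaces as [zerok] and [zeroge], with a stem-final [k] ~ [g] alternation.
Compare 'bone', with invariant [g] in [vɔnig] and [vɔnige]: an analysis with underlying /g/ and a rule producing [k] in isolation would wrongly predict alternation here too.
The underlying segment must be /k/; voiceless stops become voiced between vowels, yielding [g] there.
So 'fish' = /zerok/.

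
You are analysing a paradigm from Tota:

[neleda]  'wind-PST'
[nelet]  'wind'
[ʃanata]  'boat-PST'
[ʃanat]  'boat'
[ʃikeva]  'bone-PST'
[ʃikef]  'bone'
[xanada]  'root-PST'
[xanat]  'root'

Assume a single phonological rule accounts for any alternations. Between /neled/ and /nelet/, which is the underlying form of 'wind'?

/neled/

The root 'wind' surfaces as [neleda] and [nelet], with a stem-final [d] ~ [t] alternation.
The stem 'boat' ([ʃanata], [ʃanat]) shows [t] unchanged in both environments, so [t] cannot be basic with [d] derived before the PST suffix.
The underlying segment must be /d/; voiced obstruents become voiceless word-finally, yielding [t] there.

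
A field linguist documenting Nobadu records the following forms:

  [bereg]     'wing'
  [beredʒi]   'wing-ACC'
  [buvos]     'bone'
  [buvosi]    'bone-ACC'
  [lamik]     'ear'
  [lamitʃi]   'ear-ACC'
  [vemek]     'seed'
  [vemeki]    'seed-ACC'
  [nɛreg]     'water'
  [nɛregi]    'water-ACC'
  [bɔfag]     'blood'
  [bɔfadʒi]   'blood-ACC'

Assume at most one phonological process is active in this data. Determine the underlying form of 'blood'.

The stem for 'blood' ends in [g] in [bɔfag] but [dʒ] in [bɔfadʒi].
If /g/ were underlying and a rule turned it into [dʒ] before the ACC suffix, 'water' would also alternate; but it has [g] in both [nɛreg] and [nɛregi].
Therefore /dʒ/ is basic and [g] is derived by depalatalization (palato-alveolar /tʃ/ and /dʒ/ become [k] and [g] when no front vowel follows).
Hence 'blood' is /bɔfadʒ/ underlyingly.

/bɔfadʒ/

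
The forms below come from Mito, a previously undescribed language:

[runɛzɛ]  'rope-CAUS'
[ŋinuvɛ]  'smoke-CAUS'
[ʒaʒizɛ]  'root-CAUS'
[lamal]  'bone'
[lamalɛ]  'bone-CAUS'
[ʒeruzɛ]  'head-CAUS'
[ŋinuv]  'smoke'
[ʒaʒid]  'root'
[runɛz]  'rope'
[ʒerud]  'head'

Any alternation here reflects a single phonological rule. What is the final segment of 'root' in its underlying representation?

/d/

In [ʒaʒizɛ] and [ʒaʒid] the final segment of 'root' alternates: [z] ~ [d].
The stem 'rope' ([runɛzɛ], [runɛz]) shows [z] unchanged in both environments, so [z] cannot be basic with [d] derived in isolation.
So /d/ is underlying, and a rule of intervocalic spirantization — voiced stops become fricatives between vowels — gives [z].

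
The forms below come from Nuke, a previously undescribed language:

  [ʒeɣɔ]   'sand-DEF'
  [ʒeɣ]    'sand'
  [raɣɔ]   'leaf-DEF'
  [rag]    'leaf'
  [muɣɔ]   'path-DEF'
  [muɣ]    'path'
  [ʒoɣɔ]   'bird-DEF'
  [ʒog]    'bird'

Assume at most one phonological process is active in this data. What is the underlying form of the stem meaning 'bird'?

The stem for 'bird' ends in [ɣ] in [ʒoɣɔ] but [g] in [ʒog].
But 'sand' keeps [ɣ] in both environments ([ʒeɣɔ], [ʒeɣ]), so there is no rule changing /ɣ/ to [g] in isolation.
The alternation reflects intervocalic spirantization: voiced stops become fricatives between vowels. /g/ is underlying.
So 'bird' = /ʒog/.

/ʒog/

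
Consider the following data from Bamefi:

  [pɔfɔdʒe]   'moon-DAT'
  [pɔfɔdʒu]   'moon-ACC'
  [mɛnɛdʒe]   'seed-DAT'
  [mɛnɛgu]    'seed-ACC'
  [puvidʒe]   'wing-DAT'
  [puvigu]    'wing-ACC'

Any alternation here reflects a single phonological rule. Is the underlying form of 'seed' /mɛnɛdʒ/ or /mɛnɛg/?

/mɛnɛg/

'seed' shows [dʒ] ~ [g] at the end of the stem ([mɛnɛdʒe] vs [mɛnɛgu]).
But 'moon' keeps [dʒ] in both environments ([pɔfɔdʒe], [pɔfɔdʒu]), so there is no rule changing /dʒ/ to [g] before the ACC suffix.
Therefore /g/ is basic and [dʒ] is derived by palatalization before a front vowel (/g/ becomes palato-alveolar [dʒ] before a front vowel).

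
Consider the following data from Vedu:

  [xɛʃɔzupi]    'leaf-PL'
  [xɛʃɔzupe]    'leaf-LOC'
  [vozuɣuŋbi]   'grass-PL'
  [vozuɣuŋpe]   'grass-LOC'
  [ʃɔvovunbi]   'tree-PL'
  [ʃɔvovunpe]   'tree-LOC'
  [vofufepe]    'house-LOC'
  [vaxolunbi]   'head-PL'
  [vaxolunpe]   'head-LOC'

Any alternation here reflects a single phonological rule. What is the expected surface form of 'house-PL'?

The PL suffix surfaces as [-bi] and [-pi], depending on the final segment of the stem.
By contrast the LOC suffix keeps its initial [p] throughout — that segment must be underlying.
So the underlying form is /-bi/, and voiced stops become voiceless after a vowel.
After 'house', which ends in a vowel, the suffix surfaces as [-pi], giving [vofufepi].

[vofufepi]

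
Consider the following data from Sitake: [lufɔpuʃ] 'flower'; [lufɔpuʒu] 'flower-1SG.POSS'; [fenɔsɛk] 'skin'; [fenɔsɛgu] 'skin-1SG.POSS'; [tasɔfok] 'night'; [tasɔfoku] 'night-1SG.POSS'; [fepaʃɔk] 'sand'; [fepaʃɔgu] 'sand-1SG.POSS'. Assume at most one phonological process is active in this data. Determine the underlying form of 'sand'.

In [fepaʃɔk] and [fepaʃɔgu] the final segment of 'sand' alternates: [k] ~ [g].
Compare 'night', with invariant [k] in [tasɔfok] and [tasɔfoku]: an analysis with underlying /k/ and a rule producing [g] before the 1SG.POSS suffix would wrongly predict alternation here too.
The underlying segment must be /g/; voiced obstruents become voiceless word-finally, yielding [k] there.

/fepaʃɔg/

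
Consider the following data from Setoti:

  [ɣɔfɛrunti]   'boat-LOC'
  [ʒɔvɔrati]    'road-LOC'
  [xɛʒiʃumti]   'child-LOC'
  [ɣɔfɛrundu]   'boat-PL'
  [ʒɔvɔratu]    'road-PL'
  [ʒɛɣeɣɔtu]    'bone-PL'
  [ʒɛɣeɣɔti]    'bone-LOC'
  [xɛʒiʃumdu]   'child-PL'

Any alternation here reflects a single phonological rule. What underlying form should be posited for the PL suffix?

The PL morpheme has two allomorphs, [-du] and [-tu].
By contrast the LOC suffix keeps its initial [t] throughout — that segment must be underlying.
So the underlying form is /-du/, and voiced stops become voiceless after a vowel.

/-du/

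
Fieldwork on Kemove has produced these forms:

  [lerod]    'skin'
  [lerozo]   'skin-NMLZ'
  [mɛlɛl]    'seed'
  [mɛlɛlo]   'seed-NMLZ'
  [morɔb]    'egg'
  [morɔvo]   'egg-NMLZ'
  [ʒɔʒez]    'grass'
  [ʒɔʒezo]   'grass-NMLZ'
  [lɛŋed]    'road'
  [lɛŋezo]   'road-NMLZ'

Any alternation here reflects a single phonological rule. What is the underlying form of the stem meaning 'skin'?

'skin' shows [d] ~ [z] at the end of the stem ([lerod] vs [lerozo]).
But 'grass' keeps [z] in both environments ([ʒɔʒez], [ʒɔʒezo]), so there is no rule changing /z/ to [d] in isolation.
The underlying segment must be /d/; voiced stops become fricatives between vowels, yielding [z] there.
So 'skin' = /lerod/.

/lerod/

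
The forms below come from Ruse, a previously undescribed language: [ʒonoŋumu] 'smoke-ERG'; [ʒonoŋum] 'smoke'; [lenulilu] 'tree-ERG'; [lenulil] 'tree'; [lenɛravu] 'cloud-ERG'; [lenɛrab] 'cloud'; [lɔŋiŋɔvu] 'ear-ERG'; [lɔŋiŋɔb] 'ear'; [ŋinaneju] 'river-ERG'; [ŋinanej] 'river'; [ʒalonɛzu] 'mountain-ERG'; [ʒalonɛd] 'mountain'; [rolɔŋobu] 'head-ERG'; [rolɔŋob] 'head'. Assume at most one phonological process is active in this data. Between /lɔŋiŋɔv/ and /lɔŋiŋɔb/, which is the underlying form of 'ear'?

/lɔŋiŋɔv/

'ear' shows [v] ~ [b] at the end of the stem ([lɔŋiŋɔvu] vs [lɔŋiŋɔb]).
The stem 'head' ([rolɔŋobu], [rolɔŋob]) shows [b] unchanged in both environments, so [b] cannot be basic with [v] derived before the ERG suffix.
So /v/ is underlying, and a rule of word-final hardening — voiced fricatives become stops word-finally — gives [b].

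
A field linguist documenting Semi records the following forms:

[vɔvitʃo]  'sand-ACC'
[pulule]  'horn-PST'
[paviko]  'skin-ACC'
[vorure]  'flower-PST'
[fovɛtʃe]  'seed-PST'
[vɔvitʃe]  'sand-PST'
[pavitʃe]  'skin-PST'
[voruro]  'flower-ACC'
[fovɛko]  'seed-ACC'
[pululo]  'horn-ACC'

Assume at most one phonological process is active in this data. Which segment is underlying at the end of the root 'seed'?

/k/

'seed' shows [k] ~ [tʃ] at the end of the stem ([fovɛko] vs [fovɛtʃe]).
If /tʃ/ were underlying and a rule turned it into [k] before the ACC suffix, 'sand' would also alternate; but it has [tʃ] in both [vɔvitʃo] and [vɔvitʃe].
The underlying segment must be /k/; /k/ becomes palato-alveolar [tʃ] before a front vowel, yielding [tʃ] there.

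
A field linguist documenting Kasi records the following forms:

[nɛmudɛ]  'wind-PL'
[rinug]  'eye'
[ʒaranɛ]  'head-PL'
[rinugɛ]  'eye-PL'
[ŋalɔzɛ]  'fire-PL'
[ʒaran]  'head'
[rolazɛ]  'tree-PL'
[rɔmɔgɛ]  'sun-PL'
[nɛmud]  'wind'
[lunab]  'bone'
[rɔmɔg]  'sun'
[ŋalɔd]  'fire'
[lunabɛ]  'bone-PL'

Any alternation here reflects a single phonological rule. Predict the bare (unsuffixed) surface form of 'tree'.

[rolad]

The stem for 'fire' ends in [z] in [ŋalɔzɛ] but [d] in [ŋalɔd].
Compare 'wind', with invariant [d] in [nɛmudɛ] and [nɛmud]: an analysis with underlying /d/ and a rule producing [z] before the PL suffix would wrongly predict alternation here too.
So /z/ is underlying, and a rule of word-final hardening — voiced fricatives become stops word-finally — gives [d].
The one attested form of 'tree', [rolazɛ], shows underlying /rolaz/. Applying the same rule word-finally gives [rolad].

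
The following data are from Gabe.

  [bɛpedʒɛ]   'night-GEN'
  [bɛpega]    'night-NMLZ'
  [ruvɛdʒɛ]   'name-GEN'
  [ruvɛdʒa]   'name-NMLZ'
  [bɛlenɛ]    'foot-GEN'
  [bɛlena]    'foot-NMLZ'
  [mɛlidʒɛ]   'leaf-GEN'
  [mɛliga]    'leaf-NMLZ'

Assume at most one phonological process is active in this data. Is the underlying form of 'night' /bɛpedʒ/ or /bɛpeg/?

'night' shows [dʒ] ~ [g] at the end of the stem ([bɛpedʒɛ] vs [bɛpega]).
If /dʒ/ were underlying and a rule turned it into [g] before the NMLZ suffix, 'name' would also alternate; but it has [dʒ] in both [ruvɛdʒɛ] and [ruvɛdʒa].
The alternation reflects palatalization before a front vowel: /g/ becomes palato-alveolar [dʒ] before a front vowel. /g/ is underlying.

/bɛpeg/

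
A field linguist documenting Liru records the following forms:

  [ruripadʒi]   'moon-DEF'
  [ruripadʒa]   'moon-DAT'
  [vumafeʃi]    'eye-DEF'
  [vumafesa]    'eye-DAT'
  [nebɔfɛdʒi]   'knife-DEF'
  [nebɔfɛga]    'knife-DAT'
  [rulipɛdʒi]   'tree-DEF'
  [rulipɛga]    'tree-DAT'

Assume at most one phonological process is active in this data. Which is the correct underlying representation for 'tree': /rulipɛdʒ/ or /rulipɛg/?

/rulipɛg/

The root 'tree' surfaces as [rulipɛdʒi] and [rulipɛga], with a stem-final [dʒ] ~ [g] alternation.
But 'moon' keeps [dʒ] in both environments ([ruripadʒi], [ruripadʒa]), so there is no rule changing /dʒ/ to [g] before the DAT suffix.
The alternation reflects palatalization before a front vowel: /g/ and /s/ become palato-alveolar [dʒ] and [ʃ] before a front vowel. /g/ is underlying.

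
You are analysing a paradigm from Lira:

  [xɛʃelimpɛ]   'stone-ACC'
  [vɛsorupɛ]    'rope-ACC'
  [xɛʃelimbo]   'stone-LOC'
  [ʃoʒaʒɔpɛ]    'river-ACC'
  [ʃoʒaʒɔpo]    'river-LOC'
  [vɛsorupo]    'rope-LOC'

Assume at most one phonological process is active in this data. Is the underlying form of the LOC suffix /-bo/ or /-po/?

The LOC suffix surfaces as [-bo] and [-po], depending on the final segment of the stem.
By contrast the ACC suffix keeps its initial [p] throughout — that segment must be underlying.
So the underlying form is /-bo/, and voiced stops become voiceless after a vowel.

/-bo/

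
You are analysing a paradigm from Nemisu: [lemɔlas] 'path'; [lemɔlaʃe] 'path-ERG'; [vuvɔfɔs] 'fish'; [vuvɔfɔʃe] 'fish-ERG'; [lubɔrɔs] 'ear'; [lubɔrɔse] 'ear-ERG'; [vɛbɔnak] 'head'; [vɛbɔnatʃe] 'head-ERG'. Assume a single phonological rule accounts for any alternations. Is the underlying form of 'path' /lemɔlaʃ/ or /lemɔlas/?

/lemɔlaʃ/

The stem for 'path' ends in [s] in [lemɔlas] but [ʃ] in [lemɔlaʃe].
But 'ear' keeps [s] in both environments ([lubɔrɔs], [lubɔrɔse]), so there is no rule changing /s/ to [ʃ] before the ERG suffix.
Therefore /ʃ/ is basic and [s] is derived by depalatalization (palato-alveolar /tʃ/ and /ʃ/ become [k] and [s] when no front vowel follows).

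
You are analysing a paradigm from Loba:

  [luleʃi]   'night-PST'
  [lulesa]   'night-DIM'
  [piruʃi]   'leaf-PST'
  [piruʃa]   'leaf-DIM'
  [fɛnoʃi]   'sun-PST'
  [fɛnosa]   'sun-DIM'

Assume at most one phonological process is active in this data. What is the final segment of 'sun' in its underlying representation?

/s/

The root 'sun' surfaces as [fɛnoʃi] and [fɛnosa], with a stem-final [ʃ] ~ [s] alternation.
The stem 'leaf' ([piruʃi], [piruʃa]) shows [ʃ] unchanged in both environments, so [ʃ] cannot be basic with [s] derived before the DIM suffix.
The alternation reflects palatalization before a front vowel: /s/ becomes palato-alveolar [ʃ] before a front vowel. /s/ is underlying.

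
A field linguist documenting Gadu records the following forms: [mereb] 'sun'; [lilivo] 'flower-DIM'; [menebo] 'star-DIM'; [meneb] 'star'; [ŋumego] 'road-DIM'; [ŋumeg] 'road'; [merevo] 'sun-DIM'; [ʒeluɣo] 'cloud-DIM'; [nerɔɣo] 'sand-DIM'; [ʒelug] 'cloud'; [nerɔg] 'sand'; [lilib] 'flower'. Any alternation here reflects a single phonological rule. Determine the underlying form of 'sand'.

The root 'sand' surfaces as [nerɔg] and [nerɔɣo], with a stem-final [g] ~ [ɣ] alternation.
But 'road' keeps [g] in both environments ([ŋumeg], [ŋumego]), so there is no rule changing /g/ to [ɣ] before the DIM suffix.
The underlying segment must be /ɣ/; voiced fricatives become stops word-finally, yielding [g] there.
Hence 'sand' is /nerɔɣ/ underlyingly.

/nerɔɣ/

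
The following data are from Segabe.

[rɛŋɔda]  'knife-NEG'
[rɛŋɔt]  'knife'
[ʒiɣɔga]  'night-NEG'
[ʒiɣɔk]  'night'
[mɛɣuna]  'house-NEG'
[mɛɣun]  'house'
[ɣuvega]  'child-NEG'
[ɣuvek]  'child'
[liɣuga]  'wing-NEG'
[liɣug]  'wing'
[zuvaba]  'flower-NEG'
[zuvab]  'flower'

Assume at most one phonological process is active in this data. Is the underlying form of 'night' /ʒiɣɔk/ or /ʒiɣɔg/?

/ʒiɣɔk/

The root 'night' surfaces as [ʒiɣɔga] and [ʒiɣɔk], with a stem-final [g] ~ [k] alternation.
But 'wing' keeps [g] in both environments ([liɣuga], [liɣug]), so there is no rule changing /g/ to [k] in isolation.
Therefore /k/ is basic and [g] is derived by intervocalic voicing (voiceless stops become voiced between vowels).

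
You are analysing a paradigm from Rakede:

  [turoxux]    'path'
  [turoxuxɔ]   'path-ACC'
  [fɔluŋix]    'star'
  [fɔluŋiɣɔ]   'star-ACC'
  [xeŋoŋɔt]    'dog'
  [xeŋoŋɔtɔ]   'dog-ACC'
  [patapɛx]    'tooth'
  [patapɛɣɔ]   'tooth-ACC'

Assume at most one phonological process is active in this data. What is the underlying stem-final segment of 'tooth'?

/ɣ/

'tooth' shows [x] ~ [ɣ] at the end of the stem ([patapɛx] vs [patapɛɣɔ]).
If /x/ were underlying and a rule turned it into [ɣ] before the ACC suffix, 'path' would also alternate; but it has [x] in both [turoxux] and [turoxuxɔ].
The underlying segment must be /ɣ/; voiced obstruents become voiceless word-finally, yielding [x] there.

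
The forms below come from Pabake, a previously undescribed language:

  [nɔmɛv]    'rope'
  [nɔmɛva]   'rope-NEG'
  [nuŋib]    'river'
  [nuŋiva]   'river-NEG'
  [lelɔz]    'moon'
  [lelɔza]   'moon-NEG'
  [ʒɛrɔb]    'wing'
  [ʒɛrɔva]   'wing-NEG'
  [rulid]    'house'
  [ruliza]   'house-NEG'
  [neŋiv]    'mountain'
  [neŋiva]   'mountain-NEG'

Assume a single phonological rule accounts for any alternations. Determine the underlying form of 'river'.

/nuŋib/

'river' shows [b] ~ [v] at the end of the stem ([nuŋib] vs [nuŋiva]).
Compare 'mountain', with invariant [v] in [neŋiv] and [neŋiva]: an analysis with underlying /v/ and a rule producing [b] in isolation would wrongly predict alternation here too.
The underlying segment must be /b/; voiced stops become fricatives between vowels, yielding [v] there.
Hence 'river' is /nuŋib/ underlyingly.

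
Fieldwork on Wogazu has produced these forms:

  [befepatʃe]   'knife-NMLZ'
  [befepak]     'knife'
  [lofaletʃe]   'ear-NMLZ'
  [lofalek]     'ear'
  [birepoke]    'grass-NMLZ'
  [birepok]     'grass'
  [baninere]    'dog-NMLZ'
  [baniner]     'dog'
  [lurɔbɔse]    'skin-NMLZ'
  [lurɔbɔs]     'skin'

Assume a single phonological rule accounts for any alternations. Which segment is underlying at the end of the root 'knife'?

/tʃ/

The stem for 'knife' ends in [tʃ] in [befepatʃe] but [k] in [befepak].
Compare 'grass', with invariant [k] in [birepoke] and [birepok]: an analysis with underlying /k/ and a rule producing [tʃ] before the NMLZ suffix would wrongly predict alternation here too.
Therefore /tʃ/ is basic and [k] is derived by depalatalization (palato-alveolar /tʃ/ becomes [k] when no front vowel follows).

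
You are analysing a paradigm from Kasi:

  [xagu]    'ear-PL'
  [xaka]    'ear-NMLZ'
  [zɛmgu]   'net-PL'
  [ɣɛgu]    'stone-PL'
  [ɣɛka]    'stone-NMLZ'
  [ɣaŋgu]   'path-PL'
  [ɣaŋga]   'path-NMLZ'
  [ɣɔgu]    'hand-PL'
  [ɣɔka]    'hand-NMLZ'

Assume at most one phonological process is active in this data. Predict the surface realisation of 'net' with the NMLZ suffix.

The NMLZ morpheme has two allomorphs, [-ga] and [-ka].
The PL suffix, which begins with [g], is invariant after every stem; so [g] is not altered by any rule here.
The NMLZ suffix is therefore /-ka/ underlyingly, with post-nasal voicing: voiceless stops become voiced after a nasal.
After 'net', which ends in a nasal, the suffix surfaces as [-ga], giving [zɛmga].

[zɛmga]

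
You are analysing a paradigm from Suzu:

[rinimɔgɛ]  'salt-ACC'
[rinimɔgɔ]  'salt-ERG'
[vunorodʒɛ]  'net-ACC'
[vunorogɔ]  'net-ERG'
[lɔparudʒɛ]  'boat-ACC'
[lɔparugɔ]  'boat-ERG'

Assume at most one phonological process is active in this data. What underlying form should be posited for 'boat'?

'boat' shows [dʒ] ~ [g] at the end of the stem ([lɔparudʒɛ] vs [lɔparugɔ]).
If /g/ were underlying and a rule turned it into [dʒ] before the ACC suffix, 'salt' would also alternate; but it has [g] in both [rinimɔgɛ] and [rinimɔgɔ].
So /dʒ/ is underlying, and a rule of depalatalization — palato-alveolar /dʒ/ becomes [g] when no front vowel follows — gives [g].
The underlying form of 'boat' is therefore /lɔparudʒ/.

/lɔparudʒ/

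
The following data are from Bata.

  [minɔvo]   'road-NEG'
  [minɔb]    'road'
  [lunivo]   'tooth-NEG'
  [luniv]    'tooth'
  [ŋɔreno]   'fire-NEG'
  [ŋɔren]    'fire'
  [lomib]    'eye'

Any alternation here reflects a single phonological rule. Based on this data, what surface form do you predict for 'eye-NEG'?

The stem for 'road' ends in [v] in [minɔvo] but [b] in [minɔb].
Compare 'tooth', with invariant [v] in [lunivo] and [luniv]: an analysis with underlying /v/ and a rule producing [b] in isolation would wrongly predict alternation here too.
Therefore /b/ is basic and [v] is derived by intervocalic spirantization (voiced stops become fricatives between vowels).
From [lomib] the stem 'eye' is /lomib/; between vowels this yields [lomivo].

[lomivo]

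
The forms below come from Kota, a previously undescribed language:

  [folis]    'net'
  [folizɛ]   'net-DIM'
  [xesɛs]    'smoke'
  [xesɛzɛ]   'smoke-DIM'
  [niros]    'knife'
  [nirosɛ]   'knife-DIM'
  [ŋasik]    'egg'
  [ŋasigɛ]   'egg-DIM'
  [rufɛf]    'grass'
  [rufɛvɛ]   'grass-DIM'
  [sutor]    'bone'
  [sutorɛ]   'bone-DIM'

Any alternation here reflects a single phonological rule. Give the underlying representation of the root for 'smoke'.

/xesɛz/

'smoke' shows [s] ~ [z] at the end of the stem ([xesɛs] vs [xesɛzɛ]).
If /s/ were underlying and a rule turned it into [z] before the DIM suffix, 'knife' would also alternate; but it has [s] in both [niros] and [nirosɛ].
The underlying segment must be /z/; voiced obstruents become voiceless word-finally, yielding [s] there.
The underlying form of 'smoke' is therefore /xesɛz/.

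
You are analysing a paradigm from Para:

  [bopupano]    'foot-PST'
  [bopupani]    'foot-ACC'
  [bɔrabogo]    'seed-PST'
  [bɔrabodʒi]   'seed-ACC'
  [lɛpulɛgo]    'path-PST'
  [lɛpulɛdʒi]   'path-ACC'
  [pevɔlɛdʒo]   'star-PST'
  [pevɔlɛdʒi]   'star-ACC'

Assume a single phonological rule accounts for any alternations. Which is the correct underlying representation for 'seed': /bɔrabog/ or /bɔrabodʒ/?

'seed' shows [g] ~ [dʒ] at the end of the stem ([bɔrabogo] vs [bɔrabodʒi]).
If /dʒ/ were underlying and a rule turned it into [g] before the PST suffix, 'star' would also alternate; but it has [dʒ] in both [pevɔlɛdʒo] and [pevɔlɛdʒi].
The alternation reflects palatalization before a front vowel: /g/ becomes palato-alveolar [dʒ] before a front vowel. /g/ is underlying.

/bɔrabog/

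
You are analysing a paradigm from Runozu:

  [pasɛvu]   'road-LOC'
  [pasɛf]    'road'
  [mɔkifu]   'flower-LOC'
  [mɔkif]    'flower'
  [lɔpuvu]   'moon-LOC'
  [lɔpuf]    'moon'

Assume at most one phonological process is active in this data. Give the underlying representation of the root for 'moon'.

The root 'moon' surfaces as [lɔpuvu] and [lɔpuf], with a stem-final [v] ~ [f] alternation.
But 'flower' keeps [f] in both environments ([mɔkifu], [mɔkif]), so there is no rule changing /f/ to [v] before the LOC suffix.
The underlying segment must be /v/; voiced obstruents become voiceless word-finally, yielding [f] there.
The underlying form of 'moon' is therefore /lɔpuv/.

/lɔpuv/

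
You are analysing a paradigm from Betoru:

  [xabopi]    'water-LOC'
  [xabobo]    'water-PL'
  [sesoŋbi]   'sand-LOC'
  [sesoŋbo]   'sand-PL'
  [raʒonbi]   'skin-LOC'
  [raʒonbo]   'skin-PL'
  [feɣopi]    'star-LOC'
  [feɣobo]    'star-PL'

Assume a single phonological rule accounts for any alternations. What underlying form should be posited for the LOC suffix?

The LOC suffix surfaces as [-bi] and [-pi], depending on the final segment of the stem.
The PL suffix, which begins with [b], is invariant after every stem; so [b] is not altered by any rule here.
So the underlying form is /-pi/, and voiceless stops become voiced after a nasal.

/-pi/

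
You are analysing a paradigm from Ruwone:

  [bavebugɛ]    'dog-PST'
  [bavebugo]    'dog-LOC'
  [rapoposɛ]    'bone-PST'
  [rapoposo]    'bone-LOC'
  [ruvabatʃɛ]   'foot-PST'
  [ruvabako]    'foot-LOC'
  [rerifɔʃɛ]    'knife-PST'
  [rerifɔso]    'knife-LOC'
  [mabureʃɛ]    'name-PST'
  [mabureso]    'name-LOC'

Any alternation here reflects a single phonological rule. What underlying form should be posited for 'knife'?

The stem for 'knife' ends in [ʃ] in [rerifɔʃɛ] but [s] in [rerifɔso].
But 'bone' keeps [s] in both environments ([rapoposɛ], [rapoposo]), so there is no rule changing /s/ to [ʃ] before the PST suffix.
So /ʃ/ is underlying, and a rule of depalatalization — palato-alveolar /tʃ/ and /ʃ/ become [k] and [s] when no front vowel follows — gives [s].

/rerifɔʃ/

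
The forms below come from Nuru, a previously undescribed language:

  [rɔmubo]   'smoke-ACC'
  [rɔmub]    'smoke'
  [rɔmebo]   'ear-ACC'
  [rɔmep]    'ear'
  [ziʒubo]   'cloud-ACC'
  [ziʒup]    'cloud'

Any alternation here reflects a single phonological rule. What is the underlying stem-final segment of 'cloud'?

/p/

'cloud' shows [b] ~ [p] at the end of the stem ([ziʒubo] vs [ziʒup]).
Compare 'smoke', with invariant [b] in [rɔmubo] and [rɔmub]: an analysis with underlying /b/ and a rule producing [p] in isolation would wrongly predict alternation here too.
The underlying segment must be /p/; voiceless stops become voiced between vowels, yielding [b] there.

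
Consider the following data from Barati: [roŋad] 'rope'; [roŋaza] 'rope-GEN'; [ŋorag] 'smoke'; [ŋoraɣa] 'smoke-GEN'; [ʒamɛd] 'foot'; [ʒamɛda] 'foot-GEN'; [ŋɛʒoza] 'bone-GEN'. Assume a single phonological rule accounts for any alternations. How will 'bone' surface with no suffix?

[ŋɛʒod]

'rope' shows [d] ~ [z] at the end of the stem ([roŋad] vs [roŋaza]).
But 'foot' keeps [d] in both environments ([ʒamɛd], [ʒamɛda]), so there is no rule changing /d/ to [z] before the GEN suffix.
The underlying segment must be /z/; voiced fricatives become stops word-finally, yielding [d] there.
The one attested form of 'bone', [ŋɛʒoza], shows underlying /ŋɛʒoz/. Applying the same rule word-finally gives [ŋɛʒod].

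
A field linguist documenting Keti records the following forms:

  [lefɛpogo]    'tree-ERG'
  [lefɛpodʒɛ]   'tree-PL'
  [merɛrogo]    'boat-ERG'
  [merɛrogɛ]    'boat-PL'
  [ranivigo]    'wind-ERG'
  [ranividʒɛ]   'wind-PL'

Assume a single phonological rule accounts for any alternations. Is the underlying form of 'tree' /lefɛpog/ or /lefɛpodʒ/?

The root 'tree' surfaces as [lefɛpogo] and [lefɛpodʒɛ], with a stem-final [g] ~ [dʒ] alternation.
Compare 'boat', with invariant [g] in [merɛrogo] and [merɛrogɛ]: an analysis with underlying /g/ and a rule producing [dʒ] before the PL suffix would wrongly predict alternation here too.
So /dʒ/ is underlying, and a rule of depalatalization — palato-alveolar /dʒ/ becomes [g] when no front vowel follows — gives [g].

/lefɛpodʒ/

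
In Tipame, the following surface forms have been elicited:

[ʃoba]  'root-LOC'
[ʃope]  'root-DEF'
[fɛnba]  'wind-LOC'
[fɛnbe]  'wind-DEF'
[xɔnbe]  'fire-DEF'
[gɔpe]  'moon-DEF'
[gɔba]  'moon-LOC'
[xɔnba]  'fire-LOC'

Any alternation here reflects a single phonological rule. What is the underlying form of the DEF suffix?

The DEF suffix surfaces as [-be] and [-pe], depending on the final segment of the stem.
The LOC suffix, which begins with [b], is invariant after every stem; so [b] is not altered by any rule here.
The DEF suffix is therefore /-pe/ underlyingly, with post-nasal voicing: voiceless stops become voiced after a nasal.

/-pe/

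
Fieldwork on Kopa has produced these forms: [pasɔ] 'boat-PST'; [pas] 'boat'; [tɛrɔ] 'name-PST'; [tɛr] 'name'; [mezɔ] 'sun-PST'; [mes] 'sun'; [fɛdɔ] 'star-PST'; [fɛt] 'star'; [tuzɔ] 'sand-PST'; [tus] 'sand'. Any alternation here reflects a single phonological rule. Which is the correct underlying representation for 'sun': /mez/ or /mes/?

/mez/

In [mezɔ] and [mes] the final segment of 'sun' alternates: [z] ~ [s].
If /s/ were underlying and a rule turned it into [z] before the PST suffix, 'boat' would also alternate; but it has [s] in both [pasɔ] and [pas].
So /z/ is underlying, and a rule of word-final obstruent devoicing — voiced obstruents become voiceless word-finally — gives [s].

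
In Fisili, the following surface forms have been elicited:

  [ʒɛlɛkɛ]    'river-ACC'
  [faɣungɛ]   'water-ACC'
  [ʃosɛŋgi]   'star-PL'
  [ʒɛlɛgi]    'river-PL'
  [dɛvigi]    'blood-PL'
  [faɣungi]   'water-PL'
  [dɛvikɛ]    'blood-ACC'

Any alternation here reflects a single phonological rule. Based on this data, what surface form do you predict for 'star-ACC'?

The ACC morpheme has two allomorphs, [-gɛ] and [-kɛ].
By contrast the PL suffix keeps its initial [g] throughout — that segment must be underlying.
The ACC suffix is therefore /-kɛ/ underlyingly, with post-nasal voicing: voiceless stops become voiced after a nasal.
After 'star', which ends in a nasal, the suffix surfaces as [-gɛ], giving [ʃosɛŋgɛ].

[ʃosɛŋgɛ]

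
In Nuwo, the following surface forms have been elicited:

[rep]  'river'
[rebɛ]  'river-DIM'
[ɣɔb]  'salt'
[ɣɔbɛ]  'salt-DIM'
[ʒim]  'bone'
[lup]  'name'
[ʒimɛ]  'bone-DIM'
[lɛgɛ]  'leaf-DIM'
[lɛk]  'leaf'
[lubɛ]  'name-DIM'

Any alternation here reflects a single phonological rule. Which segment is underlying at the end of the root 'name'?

'name' shows [p] ~ [b] at the end of the stem ([lup] vs [lubɛ]).
Compare 'salt', with invariant [b] in [ɣɔb] and [ɣɔbɛ]: an analysis with underlying /b/ and a rule producing [p] in isolation would wrongly predict alternation here too.
So /p/ is underlying, and a rule of intervocalic voicing — voiceless stops become voiced between vowels — gives [b].

/p/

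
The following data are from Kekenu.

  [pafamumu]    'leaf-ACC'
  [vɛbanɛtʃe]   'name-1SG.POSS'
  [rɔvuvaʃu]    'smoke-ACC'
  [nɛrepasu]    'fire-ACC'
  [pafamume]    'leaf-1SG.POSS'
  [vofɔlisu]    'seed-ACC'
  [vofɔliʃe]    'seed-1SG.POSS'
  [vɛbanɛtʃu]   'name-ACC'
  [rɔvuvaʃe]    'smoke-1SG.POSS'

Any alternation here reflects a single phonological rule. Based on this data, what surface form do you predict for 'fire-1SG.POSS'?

The root 'seed' surfaces as [vofɔlisu] and [vofɔliʃe], with a stem-final [s] ~ [ʃ] alternation.
The stem 'smoke' ([rɔvuvaʃu], [rɔvuvaʃe]) shows [ʃ] unchanged in both environments, so [ʃ] cannot be basic with [s] derived before the ACC suffix.
So /s/ is underlying, and a rule of palatalization before a front vowel — /s/ becomes palato-alveolar [ʃ] before a front vowel — gives [ʃ].
From [nɛrepasu] the stem 'fire' is /nɛrepas/; before a front vowel this yields [nɛrepaʃe].

[nɛrepaʃe]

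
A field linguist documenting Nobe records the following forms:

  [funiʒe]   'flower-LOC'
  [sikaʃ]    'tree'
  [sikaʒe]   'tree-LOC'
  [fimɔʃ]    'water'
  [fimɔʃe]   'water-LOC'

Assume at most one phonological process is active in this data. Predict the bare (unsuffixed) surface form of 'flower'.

[funiʃ]

'tree' shows [ʃ] ~ [ʒ] at the end of the stem ([sikaʃ] vs [sikaʒe]).
If /ʃ/ were underlying and a rule turned it into [ʒ] before the LOC suffix, 'water' would also alternate; but it has [ʃ] in both [fimɔʃ] and [fimɔʃe].
The alternation reflects word-final obstruent devoicing: voiced obstruents become voiceless word-finally. /ʒ/ is underlying.
The one attested form of 'flower', [funiʒe], shows underlying /funiʒ/. Applying the same rule word-finally gives [funiʃ].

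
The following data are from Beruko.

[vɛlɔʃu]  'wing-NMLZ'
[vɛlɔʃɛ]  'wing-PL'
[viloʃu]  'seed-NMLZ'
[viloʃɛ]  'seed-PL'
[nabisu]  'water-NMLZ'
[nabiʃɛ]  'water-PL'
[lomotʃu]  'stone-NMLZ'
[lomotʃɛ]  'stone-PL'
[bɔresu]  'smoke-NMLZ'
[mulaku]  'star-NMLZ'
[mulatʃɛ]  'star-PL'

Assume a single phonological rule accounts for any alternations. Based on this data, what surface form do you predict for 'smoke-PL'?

'water' shows [s] ~ [ʃ] at the end of the stem ([nabisu] vs [nabiʃɛ]).
If /ʃ/ were underlying and a rule turned it into [s] before the NMLZ suffix, 'seed' would also alternate; but it has [ʃ] in both [viloʃu] and [viloʃɛ].
So /s/ is underlying, and a rule of palatalization before a front vowel — /k/ and /s/ become palato-alveolar [tʃ] and [ʃ] before a front vowel — gives [ʃ].
The one attested form of 'smoke', [bɔresu], shows underlying /bɔres/. Applying the same rule before a front vowel gives [bɔreʃɛ].

[bɔreʃɛ]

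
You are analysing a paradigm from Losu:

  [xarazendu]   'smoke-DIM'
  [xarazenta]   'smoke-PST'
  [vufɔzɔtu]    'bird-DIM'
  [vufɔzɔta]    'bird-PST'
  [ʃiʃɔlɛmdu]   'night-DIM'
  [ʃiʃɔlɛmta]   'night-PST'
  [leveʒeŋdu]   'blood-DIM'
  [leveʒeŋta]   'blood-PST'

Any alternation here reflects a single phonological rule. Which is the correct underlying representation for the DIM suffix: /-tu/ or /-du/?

/-du/

The DIM suffix surfaces as [-du] and [-tu], depending on the final segment of the stem.
The PST suffix, which begins with [t], is invariant after every stem; so [t] is not altered by any rule here.
The DIM suffix is therefore /-du/ underlyingly, with post-vocalic devoicing: voiced stops become voiceless after a vowel.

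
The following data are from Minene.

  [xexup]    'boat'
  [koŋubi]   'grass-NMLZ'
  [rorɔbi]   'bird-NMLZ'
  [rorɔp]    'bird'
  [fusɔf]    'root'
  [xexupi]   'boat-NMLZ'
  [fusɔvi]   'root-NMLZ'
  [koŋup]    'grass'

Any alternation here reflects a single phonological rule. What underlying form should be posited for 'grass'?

/koŋub/

The root 'grass' surfaces as [koŋubi] and [koŋup], with a stem-final [b] ~ [p] alternation.
If /p/ were underlying and a rule turned it into [b] before the NMLZ suffix, 'boat' would also alternate; but it has [p] in both [xexupi] and [xexup].
Therefore /b/ is basic and [p] is derived by word-final obstruent devoicing (voiced obstruents become voiceless word-finally).
So 'grass' = /koŋub/.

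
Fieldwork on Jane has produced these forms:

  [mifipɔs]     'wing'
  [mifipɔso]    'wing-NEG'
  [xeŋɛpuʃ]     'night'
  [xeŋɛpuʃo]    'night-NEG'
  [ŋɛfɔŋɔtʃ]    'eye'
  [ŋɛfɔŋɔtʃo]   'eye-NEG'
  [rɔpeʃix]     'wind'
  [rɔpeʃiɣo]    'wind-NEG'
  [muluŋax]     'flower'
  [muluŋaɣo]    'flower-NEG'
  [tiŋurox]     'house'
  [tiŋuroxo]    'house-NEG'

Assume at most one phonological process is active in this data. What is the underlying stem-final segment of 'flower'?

'flower' shows [x] ~ [ɣ] at the end of the stem ([muluŋax] vs [muluŋaɣo]).
If /x/ were underlying and a rule turned it into [ɣ] before the NEG suffix, 'house' would also alternate; but it has [x] in both [tiŋurox] and [tiŋuroxo].
So /ɣ/ is underlying, and a rule of word-final obstruent devoicing — voiced obstruents become voiceless word-finally — gives [x].

/ɣ/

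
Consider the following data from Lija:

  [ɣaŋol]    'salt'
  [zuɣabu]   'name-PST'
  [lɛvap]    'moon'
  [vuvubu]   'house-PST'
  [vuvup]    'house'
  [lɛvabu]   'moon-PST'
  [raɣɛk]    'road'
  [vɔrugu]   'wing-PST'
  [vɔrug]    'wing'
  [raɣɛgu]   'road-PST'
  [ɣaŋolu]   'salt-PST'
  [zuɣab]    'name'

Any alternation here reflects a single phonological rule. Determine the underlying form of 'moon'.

In [lɛvabu] and [lɛvap] the final segment of 'moon' alternates: [b] ~ [p].
If /b/ were underlying and a rule turned it into [p] in isolation, 'name' would also alternate; but it has [b] in both [zuɣabu] and [zuɣab].
Therefore /p/ is basic and [b] is derived by intervocalic voicing (voiceless stops become voiced between vowels).

/lɛvap/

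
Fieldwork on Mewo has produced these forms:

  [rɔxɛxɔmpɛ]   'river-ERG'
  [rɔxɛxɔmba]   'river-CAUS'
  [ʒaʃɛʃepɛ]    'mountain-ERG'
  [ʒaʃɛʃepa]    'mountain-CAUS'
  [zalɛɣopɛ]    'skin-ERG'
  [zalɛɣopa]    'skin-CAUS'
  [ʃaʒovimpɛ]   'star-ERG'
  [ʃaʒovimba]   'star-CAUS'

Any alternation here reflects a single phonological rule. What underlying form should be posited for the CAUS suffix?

/-ba/

The CAUS morpheme has two allomorphs, [-ba] and [-pa].
The ERG suffix, which begins with [p], is invariant after every stem; so [p] is not altered by any rule here.
The CAUS suffix is therefore /-ba/ underlyingly, with post-vocalic devoicing: voiced stops become voiceless after a vowel.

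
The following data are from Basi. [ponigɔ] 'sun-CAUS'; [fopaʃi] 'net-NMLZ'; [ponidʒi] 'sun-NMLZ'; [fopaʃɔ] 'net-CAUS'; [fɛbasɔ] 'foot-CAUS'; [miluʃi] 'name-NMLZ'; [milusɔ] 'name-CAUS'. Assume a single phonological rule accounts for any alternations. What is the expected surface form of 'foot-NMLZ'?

The stem for 'name' ends in [ʃ] in [miluʃi] but [s] in [milusɔ].
If /ʃ/ were underlying and a rule turned it into [s] before the CAUS suffix, 'net' would also alternate; but it has [ʃ] in both [fopaʃi] and [fopaʃɔ].
The alternation reflects palatalization before a front vowel: /g/ and /s/ become palato-alveolar [dʒ] and [ʃ] before a front vowel. /s/ is underlying.
The one attested form of 'foot', [fɛbasɔ], shows underlying /fɛbas/. Applying the same rule before a front vowel gives [fɛbaʃi].

[fɛbaʃi]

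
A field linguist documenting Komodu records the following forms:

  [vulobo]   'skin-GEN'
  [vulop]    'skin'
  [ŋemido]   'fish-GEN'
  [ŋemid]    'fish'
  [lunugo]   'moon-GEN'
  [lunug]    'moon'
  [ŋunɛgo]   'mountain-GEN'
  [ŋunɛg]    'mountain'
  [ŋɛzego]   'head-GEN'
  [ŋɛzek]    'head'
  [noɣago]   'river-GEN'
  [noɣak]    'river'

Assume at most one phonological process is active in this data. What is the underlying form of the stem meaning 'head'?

In [ŋɛzego] and [ŋɛzek] the final segment of 'head' alternates: [g] ~ [k].
Compare 'mountain', with invariant [g] in [ŋunɛgo] and [ŋunɛg]: an analysis with underlying /g/ and a rule producing [k] in isolation would wrongly predict alternation here too.
The underlying segment must be /k/; voiceless stops become voiced between vowels, yielding [g] there.
So 'head' = /ŋɛzek/.

/ŋɛzek/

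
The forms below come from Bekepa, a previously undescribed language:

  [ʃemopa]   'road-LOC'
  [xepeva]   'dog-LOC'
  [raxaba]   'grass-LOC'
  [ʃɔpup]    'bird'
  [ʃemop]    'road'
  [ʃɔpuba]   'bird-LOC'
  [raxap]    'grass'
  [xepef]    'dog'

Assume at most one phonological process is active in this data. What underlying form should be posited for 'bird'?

/ʃɔpub/

The root 'bird' surfaces as [ʃɔpuba] and [ʃɔpup], with a stem-final [b] ~ [p] alternation.
Compare 'road', with invariant [p] in [ʃemopa] and [ʃemop]: an analysis with underlying /p/ and a rule producing [b] before the LOC suffix would wrongly predict alternation here too.
Therefore /b/ is basic and [p] is derived by word-final obstruent devoicing (voiced obstruents become voiceless word-finally).
Hence 'bird' is /ʃɔpub/ underlyingly.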